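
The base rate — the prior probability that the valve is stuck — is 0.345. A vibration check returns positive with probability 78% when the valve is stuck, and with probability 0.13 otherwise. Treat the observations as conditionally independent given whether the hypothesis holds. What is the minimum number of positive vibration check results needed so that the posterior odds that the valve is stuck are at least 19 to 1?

3

Prior odds = 0.345/0.655 = 69/131.
Likelihood ratio of a positive result = 0.78/0.13 = 6.
Target odds = 19.
Require 6ⁿ ≥ 19 ÷ (69/131) = 2489/69.
6² = 36 falls short of 2489/69 but 6³ = 216 reaches it, so n = 3.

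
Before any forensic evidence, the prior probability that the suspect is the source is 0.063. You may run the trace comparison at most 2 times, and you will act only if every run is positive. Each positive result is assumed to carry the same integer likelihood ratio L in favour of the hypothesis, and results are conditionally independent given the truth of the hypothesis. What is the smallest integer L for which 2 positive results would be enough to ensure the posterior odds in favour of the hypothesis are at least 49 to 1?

27

Prior odds = 0.063/0.937 = 63/937.
Target odds = 49.
Need L² ≥ 49 ÷ (63/937) = 6559/9.
26² = 676 < 6559/9 ≤ 729 = 27², so L = 27.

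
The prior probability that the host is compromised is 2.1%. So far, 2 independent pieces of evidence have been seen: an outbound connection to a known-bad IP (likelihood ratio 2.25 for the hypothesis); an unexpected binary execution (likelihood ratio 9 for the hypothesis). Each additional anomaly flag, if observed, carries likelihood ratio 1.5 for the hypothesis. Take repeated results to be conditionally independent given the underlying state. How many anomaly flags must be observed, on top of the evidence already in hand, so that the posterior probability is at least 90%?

Prior odds = 0.021/0.979 = 21/979.
Combined Bayes factor of the evidence already in hand = 2.25 × 9 = 20.25.
Odds after that evidence = (21/979) × 20.25 = 1701/3916.
Target odds = 0.9/0.1 = 9.
Need 1.5ⁿ ≥ 9 ÷ (1701/3916) = 3916/189.
1.5⁷ = 17.0859375 falls short of 3916/189 but 1.5⁸ = 25.62890625 reaches it, so n = 8.

8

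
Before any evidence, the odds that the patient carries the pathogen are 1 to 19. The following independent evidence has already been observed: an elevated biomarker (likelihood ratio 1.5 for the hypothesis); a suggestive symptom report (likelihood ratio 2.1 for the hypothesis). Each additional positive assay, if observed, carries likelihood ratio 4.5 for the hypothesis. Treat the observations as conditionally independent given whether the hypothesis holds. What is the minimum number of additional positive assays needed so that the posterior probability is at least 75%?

2

Prior odds = 1/19.
Combined Bayes factor of the evidence already in hand = 1.5 × 2.1 = 3.15.
Odds after that evidence = (1/19) × 3.15 = 63/380.
Target odds = 0.75/0.25 = 3.
Need 4.5ⁿ ≥ 3 ÷ (63/380) = 380/21.
4.5¹ = 4.5 falls short of 380/21 but 4.5² = 20.25 reaches it, so n = 2.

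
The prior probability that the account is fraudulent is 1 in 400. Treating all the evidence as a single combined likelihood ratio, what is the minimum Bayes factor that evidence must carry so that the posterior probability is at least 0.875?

Prior odds = 0.0025/0.9975 = 1/399.
Target odds = 0.875/0.125 = 7.
Required Bayes factor = 7 ÷ (1/399) = 2793.

2793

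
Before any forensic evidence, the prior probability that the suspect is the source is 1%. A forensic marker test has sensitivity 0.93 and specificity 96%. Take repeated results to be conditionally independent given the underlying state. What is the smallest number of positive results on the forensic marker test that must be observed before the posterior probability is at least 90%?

Prior odds: 0.01 ÷ 0.99 = 1/99.
False-positive rate = 1 − 0.96 = 0.04; likelihood ratio of a positive = 0.93/0.04 = 23.25.
Target posterior odds = 0.9/0.1 = 9.
Require 23.25ⁿ ≥ 9 ÷ (1/99) = 891.
23.25² = 540.5625 falls short of 891 but 23.25³ = 804357/64 reaches it, so n = 3.

3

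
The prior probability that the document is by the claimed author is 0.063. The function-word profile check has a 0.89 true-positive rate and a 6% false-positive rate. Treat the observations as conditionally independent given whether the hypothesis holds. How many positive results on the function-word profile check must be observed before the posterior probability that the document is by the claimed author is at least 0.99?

3

Prior odds: 0.063 ÷ 0.937 = 63/937.
Likelihood ratio of a positive result = 0.89/0.06 = 89/6.
Target posterior odds = 0.99/0.01 = 99.
Need (63/937) × (89/6)ⁿ ≥ 99, i.e. (89/6)ⁿ ≥ 10307/7.
(89/6)² = 7921/36 falls short of 10307/7 but (89/6)³ = 704969/216 reaches it, so n = 3.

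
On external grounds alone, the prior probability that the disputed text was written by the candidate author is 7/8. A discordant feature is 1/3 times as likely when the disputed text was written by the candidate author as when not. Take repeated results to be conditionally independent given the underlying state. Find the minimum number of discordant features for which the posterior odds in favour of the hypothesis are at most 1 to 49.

6

Prior odds = 0.875/0.125 = 7.
Likelihood ratio per discordant feature = 1/3.
Target odds = 1/49.
Need 7 × (1/3)ⁿ ≤ 1/49, i.e. (1/3)ⁿ ≤ 1/343.
(1/3)⁵ = 1/243 is still above 1/343 but (1/3)⁶ = 1/729 is at or below it, so n = 6.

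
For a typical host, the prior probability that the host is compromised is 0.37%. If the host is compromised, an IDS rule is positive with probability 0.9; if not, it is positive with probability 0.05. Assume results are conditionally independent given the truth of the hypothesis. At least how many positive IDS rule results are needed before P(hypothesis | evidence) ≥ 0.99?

Prior odds: 0.0037 ÷ 0.9963 = 37/9963.
Likelihood ratio of a positive = 0.9/0.05 = 18.
Target posterior odds = 0.99/0.01 = 99.
Require 18ⁿ ≥ 99 ÷ (37/9963) = 986337/37.
18³ = 5832 falls short of 986337/37 but 18⁴ = 104976 reaches it, so n = 4.

4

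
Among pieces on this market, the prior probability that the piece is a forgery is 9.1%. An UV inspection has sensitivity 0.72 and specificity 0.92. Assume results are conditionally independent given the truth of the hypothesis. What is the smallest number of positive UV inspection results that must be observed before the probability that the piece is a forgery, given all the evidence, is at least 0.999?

Prior odds: 0.091 ÷ 0.909 = 91/909.
False-positive rate = 1 − 0.92 = 0.08; likelihood ratio of a positive = 0.72/0.08 = 9.
Target odds: 0.999 ÷ 0.001 = 999.
Require 9ⁿ ≥ 999 ÷ (91/909) = 908091/91.
9⁴ = 6561 falls short of 908091/91 but 9⁵ = 59049 reaches it, so n = 5.

5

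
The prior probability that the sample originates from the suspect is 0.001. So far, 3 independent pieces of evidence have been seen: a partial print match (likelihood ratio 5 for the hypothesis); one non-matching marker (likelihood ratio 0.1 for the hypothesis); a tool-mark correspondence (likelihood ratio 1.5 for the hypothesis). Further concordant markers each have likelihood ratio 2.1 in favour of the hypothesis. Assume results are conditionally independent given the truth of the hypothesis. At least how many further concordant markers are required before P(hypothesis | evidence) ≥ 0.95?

14

Prior odds = 0.001/0.999 = 1/999.
Combined Bayes factor of the evidence already in hand = 5 × 0.1 × 1.5 = 0.75.
Odds after that evidence = (1/999) × 0.75 = 1/1332.
Target odds = 0.95/0.05 = 19.
Need 2.1ⁿ ≥ 19 ÷ (1/1332) = 25308.
2.1¹³ ≈15447.2 falls short of 25308 but 2.1¹⁴ ≈32439.2 reaches it, so n = 14.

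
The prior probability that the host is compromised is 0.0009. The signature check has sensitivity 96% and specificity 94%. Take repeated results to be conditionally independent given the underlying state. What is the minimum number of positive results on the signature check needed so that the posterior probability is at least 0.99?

5

Prior odds = 0.0009/0.9991 = 9/9991.
False-positive rate = 1 − 0.94 = 0.06; likelihood ratio of a positive = 0.96/0.06 = 16.
Target odds: 0.99 ÷ 0.01 = 99.
Need (9/9991) × 16ⁿ ≥ 99, i.e. 16ⁿ ≥ 109901.
16⁴ = 65536 falls short of 109901 but 16⁵ = 1048576 reaches it, so n = 5.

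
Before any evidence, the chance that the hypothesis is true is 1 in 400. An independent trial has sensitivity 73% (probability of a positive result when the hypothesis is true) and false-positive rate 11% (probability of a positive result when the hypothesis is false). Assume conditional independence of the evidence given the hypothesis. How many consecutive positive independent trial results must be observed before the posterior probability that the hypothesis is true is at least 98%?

6

Prior odds = 0.0025/0.9975 = 1/399.
Likelihood ratio of a positive result = 0.73/0.11 = 73/11.
Target posterior odds = 0.98/0.02 = 49.
Require (73/11)ⁿ ≥ 49 ÷ (1/399) = 19551.
(73/11)⁵ ≈12872.1 falls short of 19551 but (73/11)⁶ ≈85424.2 reaches it, so n = 6.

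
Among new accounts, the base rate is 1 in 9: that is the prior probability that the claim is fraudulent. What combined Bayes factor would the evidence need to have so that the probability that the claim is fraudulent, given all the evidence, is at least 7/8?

Prior odds = (1/9)/(8/9) = 0.125.
Target odds = 0.875/0.125 = 7.
Required Bayes factor = 7 ÷ 0.125 = 56.

56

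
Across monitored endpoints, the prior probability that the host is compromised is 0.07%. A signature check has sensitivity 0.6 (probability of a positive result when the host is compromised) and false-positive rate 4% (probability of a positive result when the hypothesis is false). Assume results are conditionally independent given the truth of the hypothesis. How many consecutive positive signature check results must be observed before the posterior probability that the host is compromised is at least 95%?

4

Prior odds: 0.0007 ÷ 0.9993 = 7/9993.
Likelihood ratio of a positive result = 0.6/0.04 = 15.
Target odds: 0.95 ÷ 0.05 = 19.
Require 15ⁿ ≥ 19 ÷ (7/9993) = 189867/7.
15³ = 3375 falls short of 189867/7 but 15⁴ = 50625 reaches it, so n = 4.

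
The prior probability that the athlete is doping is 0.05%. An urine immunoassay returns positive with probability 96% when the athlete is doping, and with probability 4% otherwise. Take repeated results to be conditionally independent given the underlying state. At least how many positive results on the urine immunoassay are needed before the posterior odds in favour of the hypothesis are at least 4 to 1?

3

Prior odds = 0.0005/0.9995 = 1/1999.
Likelihood ratio of a positive result = 0.96/0.04 = 24.
Target odds = 4.
Require 24ⁿ ≥ 4 ÷ (1/1999) = 7996.
24² = 576 falls short of 7996 but 24³ = 13824 reaches it, so n = 3.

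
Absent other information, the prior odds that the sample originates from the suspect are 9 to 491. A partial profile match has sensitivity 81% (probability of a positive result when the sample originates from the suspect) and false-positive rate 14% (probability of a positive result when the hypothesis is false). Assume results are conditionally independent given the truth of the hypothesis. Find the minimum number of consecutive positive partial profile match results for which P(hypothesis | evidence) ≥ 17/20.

4

Prior odds = 9/491.
Likelihood ratio of a positive result = 0.81/0.14 = 81/14.
Target posterior odds = 0.85/0.15 = 17/3.
Need (9/491) × (81/14)ⁿ ≥ 17/3, i.e. (81/14)ⁿ ≥ 8347/27.
(81/14)³ = 531441/2744 falls short of 8347/27 but (81/14)⁴ = 43046721/38416 reaches it, so n = 4.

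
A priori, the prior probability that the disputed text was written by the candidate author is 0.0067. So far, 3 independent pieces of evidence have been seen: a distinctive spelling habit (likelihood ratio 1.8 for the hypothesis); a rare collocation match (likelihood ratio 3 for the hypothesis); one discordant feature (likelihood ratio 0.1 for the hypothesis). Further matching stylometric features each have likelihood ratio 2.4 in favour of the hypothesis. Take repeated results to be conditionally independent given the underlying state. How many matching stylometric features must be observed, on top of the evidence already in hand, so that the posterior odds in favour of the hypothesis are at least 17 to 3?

9

Prior odds = 0.0067/0.9933 = 67/9933.
Combined Bayes factor of the evidence already in hand = 1.8 × 3 × 0.1 = 0.54.
Odds after that evidence = (67/9933) × 0.54 = 603/165550.
Target odds = 17/3.
Need 2.4ⁿ ≥ 17/3 ÷ (603/165550) = 2814350/1809.
2.4⁸ = 429981696/390625 falls short of 2814350/1809 but 2.4⁹ ≈2641.81 reaches it, so n = 9.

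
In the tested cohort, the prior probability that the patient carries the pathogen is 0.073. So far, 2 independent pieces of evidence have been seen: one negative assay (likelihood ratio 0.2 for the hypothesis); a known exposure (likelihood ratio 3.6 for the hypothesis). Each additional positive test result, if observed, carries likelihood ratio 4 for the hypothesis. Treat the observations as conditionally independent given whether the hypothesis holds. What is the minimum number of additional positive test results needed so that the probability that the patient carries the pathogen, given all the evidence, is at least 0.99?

6

Prior odds = 0.073/0.927 = 73/927.
Combined Bayes factor of the evidence already in hand = 0.2 × 3.6 = 0.72.
Odds after that evidence = (73/927) × 0.72 = 146/2575.
Target odds = 0.99/0.01 = 99.
Need 4ⁿ ≥ 99 ÷ (146/2575) = 254925/146.
4⁵ = 1024 falls short of 254925/146 but 4⁶ = 4096 reaches it, so n = 6.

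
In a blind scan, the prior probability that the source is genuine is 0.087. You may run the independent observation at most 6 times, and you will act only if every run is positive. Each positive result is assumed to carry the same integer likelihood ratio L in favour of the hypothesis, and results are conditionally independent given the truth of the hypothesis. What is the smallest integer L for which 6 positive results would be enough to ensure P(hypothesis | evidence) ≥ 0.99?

4

Prior odds = 0.087/0.913 = 87/913.
Target odds = 0.99/0.01 = 99.
Need L⁶ ≥ 99 ÷ (87/913) = 30129/29.
3⁶ = 729 < 30129/29 ≤ 4096 = 4⁶, so L = 4.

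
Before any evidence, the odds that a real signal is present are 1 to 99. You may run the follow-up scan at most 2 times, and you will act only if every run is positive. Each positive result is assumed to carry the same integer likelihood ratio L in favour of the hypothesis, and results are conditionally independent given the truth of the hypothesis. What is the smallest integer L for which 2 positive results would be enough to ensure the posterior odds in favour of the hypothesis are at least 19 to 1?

44

Prior odds = 1/99.
Target odds = 19.
Need L² ≥ 19 ÷ (1/99) = 1881.
43² = 1849 < 1881 ≤ 1936 = 44², so L = 44.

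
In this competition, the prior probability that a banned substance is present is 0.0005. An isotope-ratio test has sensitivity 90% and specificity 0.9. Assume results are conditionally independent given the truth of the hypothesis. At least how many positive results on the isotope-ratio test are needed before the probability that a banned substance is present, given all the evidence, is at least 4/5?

5

Prior odds = 0.0005/0.9995 = 1/1999.
False-positive rate = 1 − 0.9 = 0.1; likelihood ratio of a positive = 0.9/0.1 = 9.
Target odds: 0.8 ÷ 0.2 = 4.
Require 9ⁿ ≥ 4 ÷ (1/1999) = 7996.
9⁴ = 6561 falls short of 7996 but 9⁵ = 59049 reaches it, so n = 5.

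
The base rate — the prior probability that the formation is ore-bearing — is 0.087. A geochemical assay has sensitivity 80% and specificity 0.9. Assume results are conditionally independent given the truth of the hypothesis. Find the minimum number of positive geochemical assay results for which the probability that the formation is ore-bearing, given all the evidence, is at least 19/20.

Prior odds: 0.087 ÷ 0.913 = 87/913.
False-positive rate = 1 − 0.9 = 0.1; likelihood ratio of a positive = 0.8/0.1 = 8.
Target posterior odds = 0.95/0.05 = 19.
Require 8ⁿ ≥ 19 ÷ (87/913) = 17347/87.
8² = 64 falls short of 17347/87 but 8³ = 512 reaches it, so n = 3.

3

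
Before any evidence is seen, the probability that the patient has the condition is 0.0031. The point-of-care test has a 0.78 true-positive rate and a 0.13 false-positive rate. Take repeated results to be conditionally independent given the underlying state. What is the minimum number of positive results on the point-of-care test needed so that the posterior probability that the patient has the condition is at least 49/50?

Prior odds: 0.0031 ÷ 0.9969 = 31/9969.
Likelihood ratio of a positive result = 0.78/0.13 = 6.
Target posterior odds = 0.98/0.02 = 49.
Require 6ⁿ ≥ 49 ÷ (31/9969) = 488481/31.
6⁵ = 7776 falls short of 488481/31 but 6⁶ = 46656 reaches it, so n = 6.

6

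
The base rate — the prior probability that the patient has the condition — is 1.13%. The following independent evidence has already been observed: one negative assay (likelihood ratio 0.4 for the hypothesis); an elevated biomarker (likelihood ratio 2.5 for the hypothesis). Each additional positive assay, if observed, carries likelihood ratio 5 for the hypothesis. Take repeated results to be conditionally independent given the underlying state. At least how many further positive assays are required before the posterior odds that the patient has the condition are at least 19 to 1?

5

Prior odds = 0.0113/0.9887 = 113/9887.
Combined Bayes factor of the evidence already in hand = 0.4 × 2.5 = 1.
Odds after that evidence = (113/9887) × 1 = 113/9887.
Target odds = 19.
Need 5ⁿ ≥ 19 ÷ (113/9887) = 187853/113.
5⁴ = 625 falls short of 187853/113 but 5⁵ = 3125 reaches it, so n = 5.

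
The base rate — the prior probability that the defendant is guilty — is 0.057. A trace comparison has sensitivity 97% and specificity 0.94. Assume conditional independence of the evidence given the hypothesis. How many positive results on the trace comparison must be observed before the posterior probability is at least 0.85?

Prior odds: 0.057 ÷ 0.943 = 57/943.
False-positive rate = 1 − 0.94 = 0.06; likelihood ratio of a positive = 0.97/0.06 = 97/6.
Target odds: 0.85 ÷ 0.15 = 17/3.
Require (97/6)ⁿ ≥ 17/3 ÷ (57/943) = 16031/171.
(97/6)¹ = 97/6 falls short of 16031/171 but (97/6)² = 9409/36 reaches it, so n = 2.

2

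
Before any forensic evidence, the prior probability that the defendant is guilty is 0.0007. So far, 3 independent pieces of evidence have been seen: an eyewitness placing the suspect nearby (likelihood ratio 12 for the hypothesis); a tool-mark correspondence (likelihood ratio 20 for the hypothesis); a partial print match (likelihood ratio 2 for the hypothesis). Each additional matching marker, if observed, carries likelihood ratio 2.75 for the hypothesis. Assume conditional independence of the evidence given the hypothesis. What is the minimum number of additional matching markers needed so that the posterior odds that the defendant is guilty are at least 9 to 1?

4

Prior odds = 0.0007/0.9993 = 7/9993.
Combined Bayes factor of the evidence already in hand = 12 × 20 × 2 = 480.
Odds after that evidence = (7/9993) × 480 = 1120/3331.
Target odds = 9.
Need 2.75ⁿ ≥ 9 ÷ (1120/3331) = 29979/1120.
2.75³ = 20.796875 falls short of 29979/1120 but 2.75⁴ = 57.19140625 reaches it, so n = 4.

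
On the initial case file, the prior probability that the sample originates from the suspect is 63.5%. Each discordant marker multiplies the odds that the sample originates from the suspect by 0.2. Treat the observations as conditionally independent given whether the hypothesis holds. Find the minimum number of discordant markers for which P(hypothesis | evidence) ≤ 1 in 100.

Prior odds: 0.635 ÷ 0.365 = 127/73.
Likelihood ratio per discordant marker = 0.2.
Target odds: 0.01 ÷ 0.99 = 1/99.
Require 0.2ⁿ ≤ 1/99 ÷ (127/73) = 73/12573.
0.2³ = 0.008 is still above 73/12573 but 0.2⁴ = 0.0016 is at or below it, so n = 4.

4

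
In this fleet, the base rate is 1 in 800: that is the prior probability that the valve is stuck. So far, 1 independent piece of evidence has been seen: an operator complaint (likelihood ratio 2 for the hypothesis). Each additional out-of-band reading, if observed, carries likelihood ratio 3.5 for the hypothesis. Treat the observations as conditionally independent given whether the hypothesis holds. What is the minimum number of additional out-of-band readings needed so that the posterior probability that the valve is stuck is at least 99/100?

Prior odds = 0.00125/0.99875 = 1/799.
Bayes factor of the evidence already in hand = 2.
Odds after that evidence = (1/799) × 2 = 2/799.
Target odds = 0.99/0.01 = 99.
Need 3.5ⁿ ≥ 99 ÷ (2/799) = 39550.5.
3.5⁸ = 5764801/256 falls short of 39550.5 but 3.5⁹ = 40353607/512 reaches it, so n = 9.

9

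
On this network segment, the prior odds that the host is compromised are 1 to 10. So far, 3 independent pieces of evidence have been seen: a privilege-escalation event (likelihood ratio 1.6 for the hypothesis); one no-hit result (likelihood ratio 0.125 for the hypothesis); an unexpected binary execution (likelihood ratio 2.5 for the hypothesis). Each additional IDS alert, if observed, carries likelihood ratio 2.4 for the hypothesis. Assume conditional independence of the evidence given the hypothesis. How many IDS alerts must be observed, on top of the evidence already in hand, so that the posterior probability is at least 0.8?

Prior odds = 0.1.
Combined Bayes factor of the evidence already in hand = 1.6 × 0.125 × 2.5 = 0.5.
Odds after that evidence = 0.1 × 0.5 = 0.05.
Target odds = 0.8/0.2 = 4.
Need 2.4ⁿ ≥ 4 ÷ 0.05 = 80.
2.4⁵ = 79.62624 falls short of 80 but 2.4⁶ = 2985984/15625 reaches it, so n = 6.

6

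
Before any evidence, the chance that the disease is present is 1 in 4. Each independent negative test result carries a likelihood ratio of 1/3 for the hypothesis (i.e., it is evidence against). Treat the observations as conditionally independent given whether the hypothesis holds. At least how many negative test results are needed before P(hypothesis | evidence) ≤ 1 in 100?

Prior odds: 0.25 ÷ 0.75 = 1/3.
Likelihood ratio per negative test result = 1/3.
Target odds: 0.01 ÷ 0.99 = 1/99.
Require (1/3)ⁿ ≤ 1/99 ÷ (1/3) = 1/33.
(1/3)³ = 1/27 is still above 1/33 but (1/3)⁴ = 1/81 is at or below it, so n = 4.

4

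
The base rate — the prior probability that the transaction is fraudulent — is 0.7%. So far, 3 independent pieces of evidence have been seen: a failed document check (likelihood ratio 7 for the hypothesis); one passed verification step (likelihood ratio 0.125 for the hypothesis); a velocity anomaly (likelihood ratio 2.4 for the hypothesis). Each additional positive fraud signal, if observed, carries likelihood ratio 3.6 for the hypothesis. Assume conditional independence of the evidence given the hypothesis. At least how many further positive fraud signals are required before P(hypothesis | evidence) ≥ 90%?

Prior odds = 0.007/0.993 = 7/993.
Combined Bayes factor of the evidence already in hand = 7 × 0.125 × 2.4 = 2.1.
Odds after that evidence = (7/993) × 2.1 = 49/3310.
Target odds = 0.9/0.1 = 9.
Need 3.6ⁿ ≥ 9 ÷ (49/3310) = 29790/49.
3.6⁵ = 604.66176 falls short of 29790/49 but 3.6⁶ = 34012224/15625 reaches it, so n = 6.

6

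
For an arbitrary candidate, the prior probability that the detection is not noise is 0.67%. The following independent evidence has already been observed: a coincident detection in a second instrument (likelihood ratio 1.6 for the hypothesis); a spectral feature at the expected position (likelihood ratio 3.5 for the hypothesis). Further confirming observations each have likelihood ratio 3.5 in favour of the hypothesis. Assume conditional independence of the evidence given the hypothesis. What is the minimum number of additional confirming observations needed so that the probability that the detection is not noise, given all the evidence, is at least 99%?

Prior odds = 0.0067/0.9933 = 67/9933.
Combined Bayes factor of the evidence already in hand = 1.6 × 3.5 = 5.6.
Odds after that evidence = (67/9933) × 5.6 = 268/7095.
Target odds = 0.99/0.01 = 99.
Need 3.5ⁿ ≥ 99 ÷ (268/7095) = 702405/268.
3.5⁶ = 1838.265625 falls short of 702405/268 but 3.5⁷ = 823543/128 reaches it, so n = 7.

7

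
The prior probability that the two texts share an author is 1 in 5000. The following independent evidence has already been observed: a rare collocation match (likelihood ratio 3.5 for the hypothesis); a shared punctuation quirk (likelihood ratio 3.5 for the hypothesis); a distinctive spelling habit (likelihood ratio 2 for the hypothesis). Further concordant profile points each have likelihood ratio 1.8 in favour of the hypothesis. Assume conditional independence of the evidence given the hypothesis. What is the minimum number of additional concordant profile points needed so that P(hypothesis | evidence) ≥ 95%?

15

Prior odds = 0.0002/0.9998 = 1/4999.
Combined Bayes factor of the evidence already in hand = 3.5 × 3.5 × 2 = 24.5.
Odds after that evidence = (1/4999) × 24.5 = 49/9998.
Target odds = 0.95/0.05 = 19.
Need 1.8ⁿ ≥ 19 ÷ (49/9998) = 189962/49.
1.8¹⁴ ≈3748.13 falls short of 189962/49 but 1.8¹⁵ ≈6746.64 reaches it, so n = 15.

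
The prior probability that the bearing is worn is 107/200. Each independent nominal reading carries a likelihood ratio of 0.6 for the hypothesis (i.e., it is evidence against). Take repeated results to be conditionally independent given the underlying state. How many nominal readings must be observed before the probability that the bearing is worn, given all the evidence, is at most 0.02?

Prior odds: 0.535 ÷ 0.465 = 107/93.
Likelihood ratio per nominal reading = 0.6.
Target odds: 0.02 ÷ 0.98 = 1/49.
Need (107/93) × 0.6ⁿ ≤ 1/49, i.e. 0.6ⁿ ≤ 93/5243.
0.6⁷ = 2187/78125 is still above 93/5243 but 0.6⁸ = 6561/390625 is at or below it, so n = 8.

8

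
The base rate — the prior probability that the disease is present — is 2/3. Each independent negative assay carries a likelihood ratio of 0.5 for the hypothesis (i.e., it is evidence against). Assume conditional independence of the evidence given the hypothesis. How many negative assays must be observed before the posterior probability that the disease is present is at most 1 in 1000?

Prior odds = (2/3)/(1/3) = 2.
Likelihood ratio per negative assay = 0.5.
Target odds: 0.001 ÷ 0.999 = 1/999.
Need 2 × 0.5ⁿ ≤ 1/999, i.e. 0.5ⁿ ≤ 1/1998.
0.5¹⁰ = 1/1024 is still above 1/1998 but 0.5¹¹ = 1/2048 is at or below it, so n = 11.

11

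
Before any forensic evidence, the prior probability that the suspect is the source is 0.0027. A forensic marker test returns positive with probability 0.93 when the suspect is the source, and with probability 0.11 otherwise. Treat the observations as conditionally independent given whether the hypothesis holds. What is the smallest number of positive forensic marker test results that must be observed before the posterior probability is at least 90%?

Prior odds: 0.0027 ÷ 0.9973 = 27/9973.
Likelihood ratio of a positive result = 0.93/0.11 = 93/11.
Target posterior odds = 0.9/0.1 = 9.
Need (27/9973) × (93/11)ⁿ ≥ 9, i.e. (93/11)ⁿ ≥ 9973/3.
(93/11)³ = 804357/1331 falls short of 9973/3 but (93/11)⁴ = 74805201/14641 reaches it, so n = 4.

4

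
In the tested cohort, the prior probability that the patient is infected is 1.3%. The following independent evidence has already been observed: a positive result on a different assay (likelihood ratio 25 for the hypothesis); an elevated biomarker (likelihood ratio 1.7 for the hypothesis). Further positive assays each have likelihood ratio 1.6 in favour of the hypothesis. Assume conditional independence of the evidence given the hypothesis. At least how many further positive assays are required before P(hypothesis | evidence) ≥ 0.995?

Prior odds = 0.013/0.987 = 13/987.
Combined Bayes factor of the evidence already in hand = 25 × 1.7 = 42.5.
Odds after that evidence = (13/987) × 42.5 = 1105/1974.
Target odds = 0.995/0.005 = 199.
Need 1.6ⁿ ≥ 199 ÷ (1105/1974) = 392826/1105.
1.6¹² ≈281.475 falls short of 392826/1105 but 1.6¹³ ≈450.36 reaches it, so n = 13.

13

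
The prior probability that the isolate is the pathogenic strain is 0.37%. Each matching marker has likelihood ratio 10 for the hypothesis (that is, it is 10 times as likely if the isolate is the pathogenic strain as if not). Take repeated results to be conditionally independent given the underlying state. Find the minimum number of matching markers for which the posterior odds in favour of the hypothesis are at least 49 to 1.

Prior odds: 0.0037 ÷ 0.9963 = 37/9963.
Likelihood ratio per matching marker = 10.
Target odds = 49.
Require 10ⁿ ≥ 49 ÷ (37/9963) = 488187/37.
10⁴ = 10000 falls short of 488187/37 but 10⁵ = 100000 reaches it, so n = 5.

5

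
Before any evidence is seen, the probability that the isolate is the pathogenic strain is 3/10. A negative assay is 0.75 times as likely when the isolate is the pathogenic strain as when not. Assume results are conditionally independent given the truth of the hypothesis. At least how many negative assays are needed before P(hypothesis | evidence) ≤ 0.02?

11

Prior odds = 0.3/0.7 = 3/7.
Likelihood ratio per negative assay = 0.75.
Target posterior odds = 0.02/0.98 = 1/49.
Need (3/7) × 0.75ⁿ ≤ 1/49, i.e. 0.75ⁿ ≤ 1/21.
0.75¹⁰ = 59049/1048576 is still above 1/21 but 0.75¹¹ = 177147/4194304 is at or below it, so n = 11.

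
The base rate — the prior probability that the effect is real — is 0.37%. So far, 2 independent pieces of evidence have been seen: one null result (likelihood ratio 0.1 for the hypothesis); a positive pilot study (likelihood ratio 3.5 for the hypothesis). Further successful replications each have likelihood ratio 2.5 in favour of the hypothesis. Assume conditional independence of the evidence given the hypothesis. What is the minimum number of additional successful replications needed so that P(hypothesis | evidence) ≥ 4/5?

Prior odds = 0.0037/0.9963 = 37/9963.
Combined Bayes factor of the evidence already in hand = 0.1 × 3.5 = 0.35.
Odds after that evidence = (37/9963) × 0.35 = 259/199260.
Target odds = 0.8/0.2 = 4.
Need 2.5ⁿ ≥ 4 ÷ (259/199260) = 797040/259.
2.5⁸ = 390625/256 falls short of 797040/259 but 2.5⁹ = 1953125/512 reaches it, so n = 9.

9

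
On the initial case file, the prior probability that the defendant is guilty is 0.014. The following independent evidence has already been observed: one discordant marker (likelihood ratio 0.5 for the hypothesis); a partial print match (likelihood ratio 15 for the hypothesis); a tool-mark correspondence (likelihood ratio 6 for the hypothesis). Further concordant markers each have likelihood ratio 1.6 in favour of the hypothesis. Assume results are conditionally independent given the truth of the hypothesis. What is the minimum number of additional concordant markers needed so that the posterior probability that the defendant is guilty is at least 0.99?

11

Prior odds = 0.014/0.986 = 7/493.
Combined Bayes factor of the evidence already in hand = 0.5 × 15 × 6 = 45.
Odds after that evidence = (7/493) × 45 = 315/493.
Target odds = 0.99/0.01 = 99.
Need 1.6ⁿ ≥ 99 ÷ (315/493) = 5423/35.
1.6¹⁰ ≈109.951 falls short of 5423/35 but 1.6¹¹ ≈175.922 reaches it, so n = 11.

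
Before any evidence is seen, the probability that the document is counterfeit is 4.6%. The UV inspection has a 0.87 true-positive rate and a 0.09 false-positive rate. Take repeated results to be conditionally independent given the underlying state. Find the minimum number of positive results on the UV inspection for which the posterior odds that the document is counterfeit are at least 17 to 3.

Prior odds: 0.046 ÷ 0.954 = 23/477.
Likelihood ratio of a positive result = 0.87/0.09 = 29/3.
Target odds = 17/3.
Need (23/477) × (29/3)ⁿ ≥ 17/3, i.e. (29/3)ⁿ ≥ 2703/23.
(29/3)² = 841/9 falls short of 2703/23 but (29/3)³ = 24389/27 reaches it, so n = 3.

3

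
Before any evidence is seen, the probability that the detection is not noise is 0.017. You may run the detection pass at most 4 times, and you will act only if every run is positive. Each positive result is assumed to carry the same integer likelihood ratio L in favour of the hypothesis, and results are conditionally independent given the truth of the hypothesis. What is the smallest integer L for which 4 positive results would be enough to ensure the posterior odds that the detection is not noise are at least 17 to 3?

5

Prior odds = 0.017/0.983 = 17/983.
Target odds = 17/3.
Need L⁴ ≥ 17/3 ÷ (17/983) = 983/3.
4⁴ = 256 < 983/3 ≤ 625 = 5⁴, so L = 5.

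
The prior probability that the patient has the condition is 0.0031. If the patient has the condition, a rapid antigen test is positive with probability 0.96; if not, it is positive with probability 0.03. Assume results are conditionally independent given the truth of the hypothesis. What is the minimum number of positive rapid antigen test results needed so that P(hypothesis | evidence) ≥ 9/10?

Prior odds: 0.0031 ÷ 0.9969 = 31/9969.
Likelihood ratio of a positive = 0.96/0.03 = 32.
Target posterior odds = 0.9/0.1 = 9.
Need (31/9969) × 32ⁿ ≥ 9, i.e. 32ⁿ ≥ 89721/31.
32² = 1024 falls short of 89721/31 but 32³ = 32768 reaches it, so n = 3.

3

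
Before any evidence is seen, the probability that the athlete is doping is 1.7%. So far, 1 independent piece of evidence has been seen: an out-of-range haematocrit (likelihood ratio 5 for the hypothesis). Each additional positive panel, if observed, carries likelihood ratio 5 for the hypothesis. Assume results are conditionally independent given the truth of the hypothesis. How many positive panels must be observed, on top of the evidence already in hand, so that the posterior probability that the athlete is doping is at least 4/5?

Prior odds = 0.017/0.983 = 17/983.
Bayes factor of the evidence already in hand = 5.
Odds after that evidence = (17/983) × 5 = 85/983.
Target odds = 0.8/0.2 = 4.
Need 5ⁿ ≥ 4 ÷ (85/983) = 3932/85.
5² = 25 falls short of 3932/85 but 5³ = 125 reaches it, so n = 3.

3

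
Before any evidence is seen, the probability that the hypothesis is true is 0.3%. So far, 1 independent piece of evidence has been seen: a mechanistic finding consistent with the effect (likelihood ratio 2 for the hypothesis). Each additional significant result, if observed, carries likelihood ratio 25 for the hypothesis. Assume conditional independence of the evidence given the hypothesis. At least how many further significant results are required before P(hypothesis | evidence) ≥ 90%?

3

Prior odds = 0.003/0.997 = 3/997.
Bayes factor of the evidence already in hand = 2.
Odds after that evidence = (3/997) × 2 = 6/997.
Target odds = 0.9/0.1 = 9.
Need 25ⁿ ≥ 9 ÷ (6/997) = 1495.5.
25² = 625 falls short of 1495.5 but 25³ = 15625 reaches it, so n = 3.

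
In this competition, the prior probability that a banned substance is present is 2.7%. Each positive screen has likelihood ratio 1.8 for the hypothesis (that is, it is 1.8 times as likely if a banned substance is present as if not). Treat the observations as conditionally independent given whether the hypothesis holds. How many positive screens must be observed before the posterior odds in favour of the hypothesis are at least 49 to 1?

Prior odds: 0.027 ÷ 0.973 = 27/973.
Likelihood ratio per positive screen = 1.8.
Target odds = 49.
Require 1.8ⁿ ≥ 49 ÷ (27/973) = 47677/27.
1.8¹² ≈1156.83 falls short of 47677/27 but 1.8¹³ ≈2082.3 reaches it, so n = 13.

13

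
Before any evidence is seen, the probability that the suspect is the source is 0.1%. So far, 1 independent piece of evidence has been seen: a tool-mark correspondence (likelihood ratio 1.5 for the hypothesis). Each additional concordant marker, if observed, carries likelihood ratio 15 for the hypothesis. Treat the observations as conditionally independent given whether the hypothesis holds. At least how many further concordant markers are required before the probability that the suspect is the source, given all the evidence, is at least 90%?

Prior odds = 0.001/0.999 = 1/999.
Bayes factor of the evidence already in hand = 1.5.
Odds after that evidence = (1/999) × 1.5 = 1/666.
Target odds = 0.9/0.1 = 9.
Need 15ⁿ ≥ 9 ÷ (1/666) = 5994.
15³ = 3375 falls short of 5994 but 15⁴ = 50625 reaches it, so n = 4.

4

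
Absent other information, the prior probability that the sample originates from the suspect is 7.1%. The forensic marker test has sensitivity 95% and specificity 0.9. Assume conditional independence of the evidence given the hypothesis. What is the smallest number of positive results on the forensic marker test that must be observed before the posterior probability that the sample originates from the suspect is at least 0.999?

5

Prior odds: 0.071 ÷ 0.929 = 71/929.
False-positive rate = 1 − 0.9 = 0.1; likelihood ratio of a positive = 0.95/0.1 = 9.5.
Target odds: 0.999 ÷ 0.001 = 999.
Require 9.5ⁿ ≥ 999 ÷ (71/929) = 928071/71.
9.5⁴ = 8145.0625 falls short of 928071/71 but 9.5⁵ = 77378.09375 reaches it, so n = 5.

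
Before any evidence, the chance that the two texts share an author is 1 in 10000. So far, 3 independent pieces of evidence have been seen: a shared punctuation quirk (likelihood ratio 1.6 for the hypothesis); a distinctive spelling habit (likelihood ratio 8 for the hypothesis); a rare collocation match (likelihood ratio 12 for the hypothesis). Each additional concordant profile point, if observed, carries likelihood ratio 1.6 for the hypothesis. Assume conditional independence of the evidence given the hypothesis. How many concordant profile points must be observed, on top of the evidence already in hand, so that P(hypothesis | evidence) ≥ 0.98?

Prior odds = 0.0001/0.9999 = 1/9999.
Combined Bayes factor of the evidence already in hand = 1.6 × 8 × 12 = 153.6.
Odds after that evidence = (1/9999) × 153.6 = 256/16665.
Target odds = 0.98/0.02 = 49.
Need 1.6ⁿ ≥ 49 ÷ (256/16665) = 816585/256.
1.6¹⁷ ≈2951.48 falls short of 816585/256 but 1.6¹⁸ ≈4722.37 reaches it, so n = 18.

18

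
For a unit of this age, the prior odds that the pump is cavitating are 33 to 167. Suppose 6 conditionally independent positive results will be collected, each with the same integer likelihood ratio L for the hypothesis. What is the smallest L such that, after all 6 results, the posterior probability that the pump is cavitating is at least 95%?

Prior odds = 33/167.
Target odds = 0.95/0.05 = 19.
Need L⁶ ≥ 19 ÷ (33/167) = 3173/33.
2⁶ = 64 < 3173/33 ≤ 729 = 3⁶, so L = 3.

3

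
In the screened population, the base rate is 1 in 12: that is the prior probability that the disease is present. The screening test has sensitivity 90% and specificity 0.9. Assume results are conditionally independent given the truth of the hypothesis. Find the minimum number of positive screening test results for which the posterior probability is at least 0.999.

Prior odds: (1/12) ÷ (11/12) = 1/11.
False-positive rate = 1 − 0.9 = 0.1; likelihood ratio of a positive = 0.9/0.1 = 9.
Target odds: 0.999 ÷ 0.001 = 999.
Need (1/11) × 9ⁿ ≥ 999, i.e. 9ⁿ ≥ 10989.
9⁴ = 6561 falls short of 10989 but 9⁵ = 59049 reaches it, so n = 5.

5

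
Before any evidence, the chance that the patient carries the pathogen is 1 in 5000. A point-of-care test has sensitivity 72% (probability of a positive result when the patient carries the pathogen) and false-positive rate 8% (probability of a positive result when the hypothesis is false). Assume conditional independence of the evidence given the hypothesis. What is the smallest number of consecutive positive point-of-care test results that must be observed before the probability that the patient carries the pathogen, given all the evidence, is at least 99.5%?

Prior odds: 0.0002 ÷ 0.9998 = 1/4999.
Likelihood ratio of a positive result = 0.72/0.08 = 9.
Target posterior odds = 0.995/0.005 = 199.
Require 9ⁿ ≥ 199 ÷ (1/4999) = 994801.
9⁶ = 531441 falls short of 994801 but 9⁷ = 4782969 reaches it, so n = 7.

7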